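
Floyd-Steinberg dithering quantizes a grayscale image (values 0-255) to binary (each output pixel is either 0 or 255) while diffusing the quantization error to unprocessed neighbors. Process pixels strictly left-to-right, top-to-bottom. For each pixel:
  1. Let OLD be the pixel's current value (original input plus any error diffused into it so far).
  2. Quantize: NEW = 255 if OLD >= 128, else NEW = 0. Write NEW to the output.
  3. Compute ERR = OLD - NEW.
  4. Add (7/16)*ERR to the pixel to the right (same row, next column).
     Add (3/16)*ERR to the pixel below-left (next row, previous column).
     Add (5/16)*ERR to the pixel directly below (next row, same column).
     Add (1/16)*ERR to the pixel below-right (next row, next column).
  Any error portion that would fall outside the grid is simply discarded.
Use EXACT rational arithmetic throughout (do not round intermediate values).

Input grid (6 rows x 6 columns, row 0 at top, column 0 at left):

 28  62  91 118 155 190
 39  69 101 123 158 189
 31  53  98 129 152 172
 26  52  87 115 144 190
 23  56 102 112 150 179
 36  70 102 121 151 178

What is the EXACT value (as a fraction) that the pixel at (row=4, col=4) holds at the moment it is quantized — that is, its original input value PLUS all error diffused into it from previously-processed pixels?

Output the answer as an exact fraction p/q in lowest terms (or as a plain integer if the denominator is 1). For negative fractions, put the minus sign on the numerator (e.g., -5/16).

Answer: 11440948241433539/70368744177664

Derivation:
(0,0): OLD=28 → NEW=0, ERR=28
(0,1): OLD=297/4 → NEW=0, ERR=297/4
(0,2): OLD=7903/64 → NEW=0, ERR=7903/64
(0,3): OLD=176153/1024 → NEW=255, ERR=-84967/1024
(0,4): OLD=1944751/16384 → NEW=0, ERR=1944751/16384
(0,5): OLD=63420617/262144 → NEW=255, ERR=-3426103/262144
(1,0): OLD=3947/64 → NEW=0, ERR=3947/64
(1,1): OLD=73773/512 → NEW=255, ERR=-56787/512
(1,2): OLD=1313137/16384 → NEW=0, ERR=1313137/16384
(1,3): OLD=10623933/65536 → NEW=255, ERR=-6087747/65536
(1,4): OLD=615793335/4194304 → NEW=255, ERR=-453754185/4194304
(1,5): OLD=9731064017/67108864 → NEW=255, ERR=-7381696303/67108864
(2,0): OLD=241471/8192 → NEW=0, ERR=241471/8192
(2,1): OLD=13138149/262144 → NEW=0, ERR=13138149/262144
(2,2): OLD=505931887/4194304 → NEW=0, ERR=505931887/4194304
(2,3): OLD=4612694071/33554432 → NEW=255, ERR=-3943686089/33554432
(2,4): OLD=43317875365/1073741824 → NEW=0, ERR=43317875365/1073741824
(2,5): OLD=2551465851603/17179869184 → NEW=255, ERR=-1829400790317/17179869184
(3,0): OLD=187101711/4194304 → NEW=0, ERR=187101711/4194304
(3,1): OLD=3745926819/33554432 → NEW=0, ERR=3745926819/33554432
(3,2): OLD=41508578681/268435456 → NEW=255, ERR=-26942462599/268435456
(3,3): OLD=849778418315/17179869184 → NEW=0, ERR=849778418315/17179869184
(3,4): OLD=20744463954411/137438953472 → NEW=255, ERR=-14302469180949/137438953472
(3,5): OLD=250065790722277/2199023255552 → NEW=0, ERR=250065790722277/2199023255552
(4,0): OLD=31069879873/536870912 → NEW=0, ERR=31069879873/536870912
(4,1): OLD=860493885197/8589934592 → NEW=0, ERR=860493885197/8589934592
(4,2): OLD=35930122655639/274877906944 → NEW=255, ERR=-34163743615081/274877906944
(4,3): OLD=208013380616211/4398046511104 → NEW=0, ERR=208013380616211/4398046511104
(4,4): OLD=11440948241433539/70368744177664 → NEW=255, ERR=-6503081523870781/70368744177664
Target (4,4): original=150, with diffused error = 11440948241433539/70368744177664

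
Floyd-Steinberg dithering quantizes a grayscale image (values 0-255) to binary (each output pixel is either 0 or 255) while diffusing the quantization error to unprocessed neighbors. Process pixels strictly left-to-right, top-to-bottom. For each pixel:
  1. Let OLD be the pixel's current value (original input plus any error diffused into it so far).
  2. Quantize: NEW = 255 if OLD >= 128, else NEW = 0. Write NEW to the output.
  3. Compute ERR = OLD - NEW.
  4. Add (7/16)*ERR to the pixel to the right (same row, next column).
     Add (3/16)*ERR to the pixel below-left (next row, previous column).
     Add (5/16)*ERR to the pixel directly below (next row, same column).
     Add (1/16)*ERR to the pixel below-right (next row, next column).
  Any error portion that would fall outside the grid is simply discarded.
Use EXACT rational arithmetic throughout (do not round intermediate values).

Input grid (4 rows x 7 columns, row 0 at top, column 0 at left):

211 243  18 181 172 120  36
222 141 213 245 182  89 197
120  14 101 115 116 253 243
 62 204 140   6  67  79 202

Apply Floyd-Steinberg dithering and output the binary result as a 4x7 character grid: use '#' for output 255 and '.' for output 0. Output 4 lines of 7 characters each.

(0,0): OLD=211 → NEW=255, ERR=-44
(0,1): OLD=895/4 → NEW=255, ERR=-125/4
(0,2): OLD=277/64 → NEW=0, ERR=277/64
(0,3): OLD=187283/1024 → NEW=255, ERR=-73837/1024
(0,4): OLD=2301189/16384 → NEW=255, ERR=-1876731/16384
(0,5): OLD=18320163/262144 → NEW=0, ERR=18320163/262144
(0,6): OLD=279236085/4194304 → NEW=0, ERR=279236085/4194304
(1,0): OLD=12953/64 → NEW=255, ERR=-3367/64
(1,1): OLD=54415/512 → NEW=0, ERR=54415/512
(1,2): OLD=4020251/16384 → NEW=255, ERR=-157669/16384
(1,3): OLD=12913839/65536 → NEW=255, ERR=-3797841/65536
(1,4): OLD=542943517/4194304 → NEW=255, ERR=-526604003/4194304
(1,5): OLD=2054669517/33554432 → NEW=0, ERR=2054669517/33554432
(1,6): OLD=133660680547/536870912 → NEW=255, ERR=-3241402013/536870912
(2,0): OLD=1011605/8192 → NEW=0, ERR=1011605/8192
(2,1): OLD=25203927/262144 → NEW=0, ERR=25203927/262144
(2,2): OLD=569725061/4194304 → NEW=255, ERR=-499822459/4194304
(2,3): OLD=691638877/33554432 → NEW=0, ERR=691638877/33554432
(2,4): OLD=25136925885/268435456 → NEW=0, ERR=25136925885/268435456
(2,5): OLD=2612414457103/8589934592 → NEW=255, ERR=421981136143/8589934592
(2,6): OLD=36618216882009/137438953472 → NEW=255, ERR=1571283746649/137438953472
(3,0): OLD=497515429/4194304 → NEW=0, ERR=497515429/4194304
(3,1): OLD=9103802401/33554432 → NEW=255, ERR=547422241/33554432
(3,2): OLD=32151002147/268435456 → NEW=0, ERR=32151002147/268435456
(3,3): OLD=80478628541/1073741824 → NEW=0, ERR=80478628541/1073741824
(3,4): OLD=19180124183461/137438953472 → NEW=255, ERR=-15866808951899/137438953472
(3,5): OLD=56998811354911/1099511627776 → NEW=0, ERR=56998811354911/1099511627776
(3,6): OLD=4069478195748673/17592186044416 → NEW=255, ERR=-416529245577407/17592186044416
Row 0: ##.##..
Row 1: #.###.#
Row 2: ..#..##
Row 3: .#..#.#

Answer: ##.##..
#.###.#
..#..##
.#..#.#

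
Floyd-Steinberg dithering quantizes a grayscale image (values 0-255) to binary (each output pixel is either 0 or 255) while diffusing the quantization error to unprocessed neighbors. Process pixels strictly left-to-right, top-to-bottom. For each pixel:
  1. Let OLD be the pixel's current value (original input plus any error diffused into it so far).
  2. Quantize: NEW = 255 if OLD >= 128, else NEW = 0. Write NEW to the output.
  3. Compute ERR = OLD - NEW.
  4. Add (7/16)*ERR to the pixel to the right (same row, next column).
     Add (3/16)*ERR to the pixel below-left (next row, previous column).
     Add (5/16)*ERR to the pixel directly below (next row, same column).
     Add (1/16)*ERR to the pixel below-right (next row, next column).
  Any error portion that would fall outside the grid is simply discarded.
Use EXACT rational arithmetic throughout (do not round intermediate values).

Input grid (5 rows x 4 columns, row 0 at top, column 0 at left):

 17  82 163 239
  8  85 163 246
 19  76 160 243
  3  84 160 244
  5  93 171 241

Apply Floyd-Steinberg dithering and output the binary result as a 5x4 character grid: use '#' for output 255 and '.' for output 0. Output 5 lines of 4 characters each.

(0,0): OLD=17 → NEW=0, ERR=17
(0,1): OLD=1431/16 → NEW=0, ERR=1431/16
(0,2): OLD=51745/256 → NEW=255, ERR=-13535/256
(0,3): OLD=884199/4096 → NEW=255, ERR=-160281/4096
(1,0): OLD=7701/256 → NEW=0, ERR=7701/256
(1,1): OLD=240147/2048 → NEW=0, ERR=240147/2048
(1,2): OLD=12847119/65536 → NEW=255, ERR=-3864561/65536
(1,3): OLD=214610329/1048576 → NEW=255, ERR=-52776551/1048576
(2,0): OLD=1651073/32768 → NEW=0, ERR=1651073/32768
(2,1): OLD=131608091/1048576 → NEW=0, ERR=131608091/1048576
(2,2): OLD=407633991/2097152 → NEW=255, ERR=-127139769/2097152
(2,3): OLD=6612317131/33554432 → NEW=255, ERR=-1944063029/33554432
(3,0): OLD=709327601/16777216 → NEW=0, ERR=709327601/16777216
(3,1): OLD=35836513711/268435456 → NEW=255, ERR=-32614527569/268435456
(3,2): OLD=364557780817/4294967296 → NEW=0, ERR=364557780817/4294967296
(3,3): OLD=17814874203831/68719476736 → NEW=255, ERR=291407636151/68719476736
(4,0): OLD=-19622538147/4294967296 → NEW=0, ERR=-19622538147/4294967296
(4,1): OLD=2459826286103/34359738368 → NEW=0, ERR=2459826286103/34359738368
(4,2): OLD=244143582671287/1099511627776 → NEW=255, ERR=-36231882411593/1099511627776
(4,3): OLD=4102733062604337/17592186044416 → NEW=255, ERR=-383274378721743/17592186044416
Row 0: ..##
Row 1: ..##
Row 2: ..##
Row 3: .#.#
Row 4: ..##

Answer: ..##
..##
..##
.#.#
..##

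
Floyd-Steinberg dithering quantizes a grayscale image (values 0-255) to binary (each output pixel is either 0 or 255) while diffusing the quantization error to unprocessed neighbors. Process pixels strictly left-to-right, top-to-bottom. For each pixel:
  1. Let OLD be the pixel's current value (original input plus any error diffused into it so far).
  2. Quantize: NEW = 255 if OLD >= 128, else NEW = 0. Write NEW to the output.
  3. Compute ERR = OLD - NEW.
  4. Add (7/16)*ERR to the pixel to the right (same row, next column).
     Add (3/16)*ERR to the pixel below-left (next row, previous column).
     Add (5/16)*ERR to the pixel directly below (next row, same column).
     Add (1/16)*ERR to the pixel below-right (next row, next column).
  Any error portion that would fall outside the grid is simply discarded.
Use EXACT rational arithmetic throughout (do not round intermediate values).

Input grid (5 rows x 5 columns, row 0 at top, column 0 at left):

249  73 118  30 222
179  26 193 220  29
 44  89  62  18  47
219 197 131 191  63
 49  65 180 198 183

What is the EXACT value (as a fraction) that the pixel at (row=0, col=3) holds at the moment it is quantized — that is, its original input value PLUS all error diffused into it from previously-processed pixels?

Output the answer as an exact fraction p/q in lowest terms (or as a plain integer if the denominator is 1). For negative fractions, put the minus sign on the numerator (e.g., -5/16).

Answer: -33725/2048

Derivation:
(0,0): OLD=249 → NEW=255, ERR=-6
(0,1): OLD=563/8 → NEW=0, ERR=563/8
(0,2): OLD=19045/128 → NEW=255, ERR=-13595/128
(0,3): OLD=-33725/2048 → NEW=0, ERR=-33725/2048
Target (0,3): original=30, with diffused error = -33725/2048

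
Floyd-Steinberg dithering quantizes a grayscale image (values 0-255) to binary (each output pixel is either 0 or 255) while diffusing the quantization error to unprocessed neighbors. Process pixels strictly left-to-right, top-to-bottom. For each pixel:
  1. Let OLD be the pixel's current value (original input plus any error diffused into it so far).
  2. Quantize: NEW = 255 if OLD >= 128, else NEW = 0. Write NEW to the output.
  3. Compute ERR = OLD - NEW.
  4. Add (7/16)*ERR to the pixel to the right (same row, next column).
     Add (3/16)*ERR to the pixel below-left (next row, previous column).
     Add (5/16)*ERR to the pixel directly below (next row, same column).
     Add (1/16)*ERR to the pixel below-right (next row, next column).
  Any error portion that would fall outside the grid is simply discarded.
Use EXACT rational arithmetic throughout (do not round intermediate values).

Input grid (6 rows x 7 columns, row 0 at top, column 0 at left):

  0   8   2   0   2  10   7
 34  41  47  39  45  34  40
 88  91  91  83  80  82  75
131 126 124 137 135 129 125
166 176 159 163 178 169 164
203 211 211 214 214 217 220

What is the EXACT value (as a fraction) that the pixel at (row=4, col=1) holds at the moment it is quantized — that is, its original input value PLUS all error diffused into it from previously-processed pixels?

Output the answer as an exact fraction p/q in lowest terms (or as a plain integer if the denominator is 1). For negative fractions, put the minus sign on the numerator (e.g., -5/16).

(0,0): OLD=0 → NEW=0, ERR=0
(0,1): OLD=8 → NEW=0, ERR=8
(0,2): OLD=11/2 → NEW=0, ERR=11/2
(0,3): OLD=77/32 → NEW=0, ERR=77/32
(0,4): OLD=1563/512 → NEW=0, ERR=1563/512
(0,5): OLD=92861/8192 → NEW=0, ERR=92861/8192
(0,6): OLD=1567531/131072 → NEW=0, ERR=1567531/131072
(1,0): OLD=71/2 → NEW=0, ERR=71/2
(1,1): OLD=961/16 → NEW=0, ERR=961/16
(1,2): OLD=38885/512 → NEW=0, ERR=38885/512
(1,3): OLD=151337/2048 → NEW=0, ERR=151337/2048
(1,4): OLD=10559011/131072 → NEW=0, ERR=10559011/131072
(1,5): OLD=78873923/1048576 → NEW=0, ERR=78873923/1048576
(1,6): OLD=1297793549/16777216 → NEW=0, ERR=1297793549/16777216
(2,0): OLD=28251/256 → NEW=0, ERR=28251/256
(2,1): OLD=1429577/8192 → NEW=255, ERR=-659383/8192
(2,2): OLD=12730747/131072 → NEW=0, ERR=12730747/131072
(2,3): OLD=176619139/1048576 → NEW=255, ERR=-90767741/1048576
(2,4): OLD=721634923/8388608 → NEW=0, ERR=721634923/8388608
(2,5): OLD=43669444209/268435456 → NEW=255, ERR=-24781597071/268435456
(2,6): OLD=272666575911/4294967296 → NEW=0, ERR=272666575911/4294967296
(3,0): OLD=19712443/131072 → NEW=255, ERR=-13710917/131072
(3,1): OLD=84085423/1048576 → NEW=0, ERR=84085423/1048576
(3,2): OLD=1410749189/8388608 → NEW=255, ERR=-728345851/8388608
(3,3): OLD=3159592679/33554432 → NEW=0, ERR=3159592679/33554432
(3,4): OLD=774638029755/4294967296 → NEW=255, ERR=-320578630725/4294967296
(3,5): OLD=2912855563249/34359738368 → NEW=0, ERR=2912855563249/34359738368
(3,6): OLD=96844084290095/549755813888 → NEW=255, ERR=-43343648251345/549755813888
(4,0): OLD=2488837445/16777216 → NEW=255, ERR=-1789352635/16777216
(4,1): OLD=35320933169/268435456 → NEW=255, ERR=-33130108111/268435456
Target (4,1): original=176, with diffused error = 35320933169/268435456

Answer: 35320933169/268435456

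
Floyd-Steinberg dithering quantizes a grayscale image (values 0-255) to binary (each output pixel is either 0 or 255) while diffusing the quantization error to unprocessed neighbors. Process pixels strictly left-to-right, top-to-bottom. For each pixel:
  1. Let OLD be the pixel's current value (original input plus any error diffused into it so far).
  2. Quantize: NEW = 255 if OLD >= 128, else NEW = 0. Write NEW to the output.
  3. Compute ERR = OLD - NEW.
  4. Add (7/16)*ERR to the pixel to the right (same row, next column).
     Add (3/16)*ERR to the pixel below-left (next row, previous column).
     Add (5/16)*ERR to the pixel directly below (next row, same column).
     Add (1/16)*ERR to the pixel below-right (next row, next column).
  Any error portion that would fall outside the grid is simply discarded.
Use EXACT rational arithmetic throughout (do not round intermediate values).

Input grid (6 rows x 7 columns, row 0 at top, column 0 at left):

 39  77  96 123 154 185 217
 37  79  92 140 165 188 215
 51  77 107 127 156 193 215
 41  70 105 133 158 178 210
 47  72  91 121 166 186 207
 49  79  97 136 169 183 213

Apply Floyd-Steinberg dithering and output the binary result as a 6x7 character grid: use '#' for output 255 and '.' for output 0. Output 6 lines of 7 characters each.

Answer: ..#.###
...#.##
.#.##.#
..#.###
..#.#.#
.#.#.##

Derivation:
(0,0): OLD=39 → NEW=0, ERR=39
(0,1): OLD=1505/16 → NEW=0, ERR=1505/16
(0,2): OLD=35111/256 → NEW=255, ERR=-30169/256
(0,3): OLD=292625/4096 → NEW=0, ERR=292625/4096
(0,4): OLD=12140919/65536 → NEW=255, ERR=-4570761/65536
(0,5): OLD=161991233/1048576 → NEW=255, ERR=-105395647/1048576
(0,6): OLD=2902886343/16777216 → NEW=255, ERR=-1375303737/16777216
(1,0): OLD=17107/256 → NEW=0, ERR=17107/256
(1,1): OLD=241605/2048 → NEW=0, ERR=241605/2048
(1,2): OLD=8261417/65536 → NEW=0, ERR=8261417/65536
(1,3): OLD=51651253/262144 → NEW=255, ERR=-15195467/262144
(1,4): OLD=1735831743/16777216 → NEW=0, ERR=1735831743/16777216
(1,5): OLD=24444505071/134217728 → NEW=255, ERR=-9781015569/134217728
(1,6): OLD=324739083041/2147483648 → NEW=255, ERR=-222869247199/2147483648
(2,0): OLD=3080263/32768 → NEW=0, ERR=3080263/32768
(2,1): OLD=191684477/1048576 → NEW=255, ERR=-75702403/1048576
(2,2): OLD=1867514807/16777216 → NEW=0, ERR=1867514807/16777216
(2,3): OLD=24811887551/134217728 → NEW=255, ERR=-9413633089/134217728
(2,4): OLD=150711080687/1073741824 → NEW=255, ERR=-123093084433/1073741824
(2,5): OLD=3679223798949/34359738368 → NEW=0, ERR=3679223798949/34359738368
(2,6): OLD=123618586816979/549755813888 → NEW=255, ERR=-16569145724461/549755813888
(3,0): OLD=953600727/16777216 → NEW=0, ERR=953600727/16777216
(3,1): OLD=13294566923/134217728 → NEW=0, ERR=13294566923/134217728
(3,2): OLD=177658768465/1073741824 → NEW=255, ERR=-96145396655/1073741824
(3,3): OLD=246400298919/4294967296 → NEW=0, ERR=246400298919/4294967296
(3,4): OLD=89592723150551/549755813888 → NEW=255, ERR=-50595009390889/549755813888
(3,5): OLD=696573149864821/4398046511104 → NEW=255, ERR=-424928710466699/4398046511104
(3,6): OLD=11611110121329579/70368744177664 → NEW=255, ERR=-6332919643974741/70368744177664
(4,0): OLD=178959461305/2147483648 → NEW=0, ERR=178959461305/2147483648
(4,1): OLD=4335371258597/34359738368 → NEW=0, ERR=4335371258597/34359738368
(4,2): OLD=74309130715531/549755813888 → NEW=255, ERR=-65878601825909/549755813888
(4,3): OLD=279930881476969/4398046511104 → NEW=0, ERR=279930881476969/4398046511104
(4,4): OLD=5297227551444203/35184372088832 → NEW=255, ERR=-3674787331207957/35184372088832
(4,5): OLD=98501143064522731/1125899906842624 → NEW=0, ERR=98501143064522731/1125899906842624
(4,6): OLD=3803073171516975581/18014398509481984 → NEW=255, ERR=-790598448400930339/18014398509481984
(5,0): OLD=54260905560703/549755813888 → NEW=0, ERR=54260905560703/549755813888
(5,1): OLD=634862602491733/4398046511104 → NEW=255, ERR=-486639257839787/4398046511104
(5,2): OLD=1089434736424931/35184372088832 → NEW=0, ERR=1089434736424931/35184372088832
(5,3): OLD=40071939784434831/281474976710656 → NEW=255, ERR=-31704179276782449/281474976710656
(5,4): OLD=1935916090210945861/18014398509481984 → NEW=0, ERR=1935916090210945861/18014398509481984
(5,5): OLD=34962188226810211829/144115188075855872 → NEW=255, ERR=-1787184732533035531/144115188075855872
(5,6): OLD=459618476211007259067/2305843009213693952 → NEW=255, ERR=-128371491138484698693/2305843009213693952
Row 0: ..#.###
Row 1: ...#.##
Row 2: .#.##.#
Row 3: ..#.###
Row 4: ..#.#.#
Row 5: .#.#.##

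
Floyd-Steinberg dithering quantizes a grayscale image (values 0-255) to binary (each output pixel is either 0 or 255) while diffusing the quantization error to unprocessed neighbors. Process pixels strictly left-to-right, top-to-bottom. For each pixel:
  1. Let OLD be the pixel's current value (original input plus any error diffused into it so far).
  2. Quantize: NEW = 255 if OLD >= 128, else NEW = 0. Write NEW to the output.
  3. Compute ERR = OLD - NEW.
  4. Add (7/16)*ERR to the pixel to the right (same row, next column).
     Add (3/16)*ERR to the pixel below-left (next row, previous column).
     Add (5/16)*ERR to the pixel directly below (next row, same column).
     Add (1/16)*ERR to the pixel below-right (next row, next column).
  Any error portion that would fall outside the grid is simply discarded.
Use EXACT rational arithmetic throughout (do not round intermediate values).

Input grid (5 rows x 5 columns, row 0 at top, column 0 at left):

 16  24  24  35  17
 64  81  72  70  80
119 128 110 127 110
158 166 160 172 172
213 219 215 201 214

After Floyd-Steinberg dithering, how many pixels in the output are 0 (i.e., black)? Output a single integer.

Answer: 13

Derivation:
(0,0): OLD=16 → NEW=0, ERR=16
(0,1): OLD=31 → NEW=0, ERR=31
(0,2): OLD=601/16 → NEW=0, ERR=601/16
(0,3): OLD=13167/256 → NEW=0, ERR=13167/256
(0,4): OLD=161801/4096 → NEW=0, ERR=161801/4096
(1,0): OLD=1197/16 → NEW=0, ERR=1197/16
(1,1): OLD=16827/128 → NEW=255, ERR=-15813/128
(1,2): OLD=169047/4096 → NEW=0, ERR=169047/4096
(1,3): OLD=1865867/16384 → NEW=0, ERR=1865867/16384
(1,4): OLD=38111297/262144 → NEW=255, ERR=-28735423/262144
(2,0): OLD=244153/2048 → NEW=0, ERR=244153/2048
(2,1): OLD=10090243/65536 → NEW=255, ERR=-6621437/65536
(2,2): OLD=96811209/1048576 → NEW=0, ERR=96811209/1048576
(2,3): OLD=3103913291/16777216 → NEW=255, ERR=-1174276789/16777216
(2,4): OLD=14023275085/268435456 → NEW=0, ERR=14023275085/268435456
(3,0): OLD=184875177/1048576 → NEW=255, ERR=-82511703/1048576
(3,1): OLD=1046580469/8388608 → NEW=0, ERR=1046580469/8388608
(3,2): OLD=60128778007/268435456 → NEW=255, ERR=-8322263273/268435456
(3,3): OLD=81673735455/536870912 → NEW=255, ERR=-55228347105/536870912
(3,4): OLD=1193526213691/8589934592 → NEW=255, ERR=-996907107269/8589934592
(4,0): OLD=28427649351/134217728 → NEW=255, ERR=-5797871289/134217728
(4,1): OLD=980790729031/4294967296 → NEW=255, ERR=-114425931449/4294967296
(4,2): OLD=12518293785865/68719476736 → NEW=255, ERR=-5005172781815/68719476736
(4,3): OLD=124563215590727/1099511627776 → NEW=0, ERR=124563215590727/1099511627776
(4,4): OLD=3885542119116913/17592186044416 → NEW=255, ERR=-600465322209167/17592186044416
Output grid:
  Row 0: .....  (5 black, running=5)
  Row 1: .#..#  (3 black, running=8)
  Row 2: .#.#.  (3 black, running=11)
  Row 3: #.###  (1 black, running=12)
  Row 4: ###.#  (1 black, running=13)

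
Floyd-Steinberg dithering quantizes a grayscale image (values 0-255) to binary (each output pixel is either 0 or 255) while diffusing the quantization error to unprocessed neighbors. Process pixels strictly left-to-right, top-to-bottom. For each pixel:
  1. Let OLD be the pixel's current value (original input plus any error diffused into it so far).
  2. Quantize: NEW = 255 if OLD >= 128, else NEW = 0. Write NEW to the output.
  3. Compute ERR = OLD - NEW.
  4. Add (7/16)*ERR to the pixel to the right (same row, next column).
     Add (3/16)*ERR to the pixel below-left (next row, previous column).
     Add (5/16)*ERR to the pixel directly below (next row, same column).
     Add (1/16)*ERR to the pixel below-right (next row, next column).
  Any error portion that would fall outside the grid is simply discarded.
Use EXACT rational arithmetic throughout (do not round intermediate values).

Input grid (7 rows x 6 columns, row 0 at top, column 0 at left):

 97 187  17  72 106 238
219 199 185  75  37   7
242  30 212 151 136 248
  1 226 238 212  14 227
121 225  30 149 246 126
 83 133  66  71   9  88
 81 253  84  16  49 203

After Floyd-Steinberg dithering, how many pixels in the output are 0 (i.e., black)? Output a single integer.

Answer: 21

Derivation:
(0,0): OLD=97 → NEW=0, ERR=97
(0,1): OLD=3671/16 → NEW=255, ERR=-409/16
(0,2): OLD=1489/256 → NEW=0, ERR=1489/256
(0,3): OLD=305335/4096 → NEW=0, ERR=305335/4096
(0,4): OLD=9084161/65536 → NEW=255, ERR=-7627519/65536
(0,5): OLD=196168455/1048576 → NEW=255, ERR=-71218425/1048576
(1,0): OLD=62597/256 → NEW=255, ERR=-2683/256
(1,1): OLD=396451/2048 → NEW=255, ERR=-125789/2048
(1,2): OLD=11293535/65536 → NEW=255, ERR=-5418145/65536
(1,3): OLD=10660403/262144 → NEW=0, ERR=10660403/262144
(1,4): OLD=173557241/16777216 → NEW=0, ERR=173557241/16777216
(1,5): OLD=-4556169985/268435456 → NEW=0, ERR=-4556169985/268435456
(2,0): OLD=7445169/32768 → NEW=255, ERR=-910671/32768
(2,1): OLD=-18359637/1048576 → NEW=0, ERR=-18359637/1048576
(2,2): OLD=3058321601/16777216 → NEW=255, ERR=-1219868479/16777216
(2,3): OLD=17269815033/134217728 → NEW=255, ERR=-16955705607/134217728
(2,4): OLD=357867995755/4294967296 → NEW=0, ERR=357867995755/4294967296
(2,5): OLD=19227443255709/68719476736 → NEW=255, ERR=1703976688029/68719476736
(3,0): OLD=-184009055/16777216 → NEW=0, ERR=-184009055/16777216
(3,1): OLD=26891854861/134217728 → NEW=255, ERR=-7333665779/134217728
(3,2): OLD=178876779127/1073741824 → NEW=255, ERR=-94927385993/1073741824
(3,3): OLD=9958967019749/68719476736 → NEW=255, ERR=-7564499547931/68719476736
(3,4): OLD=-6249142796475/549755813888 → NEW=0, ERR=-6249142796475/549755813888
(3,5): OLD=2066935287443691/8796093022208 → NEW=255, ERR=-176068433219349/8796093022208
(4,0): OLD=230484161871/2147483648 → NEW=0, ERR=230484161871/2147483648
(4,1): OLD=8164519528579/34359738368 → NEW=255, ERR=-597213755261/34359738368
(4,2): OLD=-32200742780775/1099511627776 → NEW=0, ERR=-32200742780775/1099511627776
(4,3): OLD=1655970057282397/17592186044416 → NEW=0, ERR=1655970057282397/17592186044416
(4,4): OLD=76841849340775725/281474976710656 → NEW=255, ERR=5065730279558445/281474976710656
(4,5): OLD=571543154578700571/4503599627370496 → NEW=0, ERR=571543154578700571/4503599627370496
(5,0): OLD=62276824236601/549755813888 → NEW=0, ERR=62276824236601/549755813888
(5,1): OLD=3137487744913609/17592186044416 → NEW=255, ERR=-1348519696412471/17592186044416
(5,2): OLD=5611893947353779/140737488355328 → NEW=0, ERR=5611893947353779/140737488355328
(5,3): OLD=537753494075646817/4503599627370496 → NEW=0, ERR=537753494075646817/4503599627370496
(5,4): OLD=869576128204493761/9007199254740992 → NEW=0, ERR=869576128204493761/9007199254740992
(5,5): OLD=24646704362839649013/144115188075855872 → NEW=255, ERR=-12102668596503598347/144115188075855872
(6,0): OLD=28718205902181883/281474976710656 → NEW=0, ERR=28718205902181883/281474976710656
(6,1): OLD=1298113669020273375/4503599627370496 → NEW=255, ERR=149695764040796895/4503599627370496
(6,2): OLD=2316662679748369351/18014398509481984 → NEW=255, ERR=-2277008940169536569/18014398509481984
(6,3): OLD=5363472513241814539/288230376151711744 → NEW=0, ERR=5363472513241814539/288230376151711744
(6,4): OLD=364449315050173517035/4611686018427387904 → NEW=0, ERR=364449315050173517035/4611686018427387904
(6,5): OLD=16038697395403495601549/73786976294838206464 → NEW=255, ERR=-2776981559780247046771/73786976294838206464
Output grid:
  Row 0: .#..##  (3 black, running=3)
  Row 1: ###...  (3 black, running=6)
  Row 2: #.##.#  (2 black, running=8)
  Row 3: .###.#  (2 black, running=10)
  Row 4: .#..#.  (4 black, running=14)
  Row 5: .#...#  (4 black, running=18)
  Row 6: .##..#  (3 black, running=21)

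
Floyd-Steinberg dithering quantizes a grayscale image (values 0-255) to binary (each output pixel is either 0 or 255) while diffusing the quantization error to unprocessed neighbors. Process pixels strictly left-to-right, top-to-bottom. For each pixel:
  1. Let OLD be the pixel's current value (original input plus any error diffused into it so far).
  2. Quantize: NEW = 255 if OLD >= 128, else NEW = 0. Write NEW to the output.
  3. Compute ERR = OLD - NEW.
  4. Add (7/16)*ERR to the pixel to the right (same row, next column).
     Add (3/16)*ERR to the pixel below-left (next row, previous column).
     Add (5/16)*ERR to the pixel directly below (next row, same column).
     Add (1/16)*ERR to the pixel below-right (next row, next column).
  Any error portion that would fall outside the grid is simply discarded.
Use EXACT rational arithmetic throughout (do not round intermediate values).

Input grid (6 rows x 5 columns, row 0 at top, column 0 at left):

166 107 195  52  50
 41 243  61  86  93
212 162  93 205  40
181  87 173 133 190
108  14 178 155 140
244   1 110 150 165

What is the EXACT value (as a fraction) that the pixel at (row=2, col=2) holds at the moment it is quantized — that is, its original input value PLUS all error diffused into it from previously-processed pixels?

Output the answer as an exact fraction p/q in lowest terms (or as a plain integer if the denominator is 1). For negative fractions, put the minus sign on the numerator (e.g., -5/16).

(0,0): OLD=166 → NEW=255, ERR=-89
(0,1): OLD=1089/16 → NEW=0, ERR=1089/16
(0,2): OLD=57543/256 → NEW=255, ERR=-7737/256
(0,3): OLD=158833/4096 → NEW=0, ERR=158833/4096
(0,4): OLD=4388631/65536 → NEW=0, ERR=4388631/65536
(1,0): OLD=6643/256 → NEW=0, ERR=6643/256
(1,1): OLD=541477/2048 → NEW=255, ERR=19237/2048
(1,2): OLD=4403337/65536 → NEW=0, ERR=4403337/65536
(1,3): OLD=36223189/262144 → NEW=255, ERR=-30623531/262144
(1,4): OLD=273643487/4194304 → NEW=0, ERR=273643487/4194304
(2,0): OLD=7270247/32768 → NEW=255, ERR=-1085593/32768
(2,1): OLD=172659549/1048576 → NEW=255, ERR=-94727331/1048576
(2,2): OLD=891823703/16777216 → NEW=0, ERR=891823703/16777216
Target (2,2): original=93, with diffused error = 891823703/16777216

Answer: 891823703/16777216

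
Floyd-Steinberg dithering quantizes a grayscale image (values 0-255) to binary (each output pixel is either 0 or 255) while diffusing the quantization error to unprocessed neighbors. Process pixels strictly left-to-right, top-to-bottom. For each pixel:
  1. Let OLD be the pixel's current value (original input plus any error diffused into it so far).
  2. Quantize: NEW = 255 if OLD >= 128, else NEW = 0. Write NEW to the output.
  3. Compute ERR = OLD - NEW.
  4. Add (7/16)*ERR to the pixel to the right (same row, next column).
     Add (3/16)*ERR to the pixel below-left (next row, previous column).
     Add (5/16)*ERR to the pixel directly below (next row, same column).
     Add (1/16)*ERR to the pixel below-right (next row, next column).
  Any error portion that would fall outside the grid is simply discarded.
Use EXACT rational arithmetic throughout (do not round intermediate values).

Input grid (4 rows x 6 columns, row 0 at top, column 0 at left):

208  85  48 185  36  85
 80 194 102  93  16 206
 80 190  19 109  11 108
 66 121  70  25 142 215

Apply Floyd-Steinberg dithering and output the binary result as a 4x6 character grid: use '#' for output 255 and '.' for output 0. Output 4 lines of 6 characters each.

(0,0): OLD=208 → NEW=255, ERR=-47
(0,1): OLD=1031/16 → NEW=0, ERR=1031/16
(0,2): OLD=19505/256 → NEW=0, ERR=19505/256
(0,3): OLD=894295/4096 → NEW=255, ERR=-150185/4096
(0,4): OLD=1308001/65536 → NEW=0, ERR=1308001/65536
(0,5): OLD=98284967/1048576 → NEW=0, ERR=98284967/1048576
(1,0): OLD=19813/256 → NEW=0, ERR=19813/256
(1,1): OLD=531139/2048 → NEW=255, ERR=8899/2048
(1,2): OLD=8183039/65536 → NEW=0, ERR=8183039/65536
(1,3): OLD=37925331/262144 → NEW=255, ERR=-28921389/262144
(1,4): OLD=-180315815/16777216 → NEW=0, ERR=-180315815/16777216
(1,5): OLD=62233138847/268435456 → NEW=255, ERR=-6217902433/268435456
(2,0): OLD=3440657/32768 → NEW=0, ERR=3440657/32768
(2,1): OLD=278443723/1048576 → NEW=255, ERR=11056843/1048576
(2,2): OLD=708307745/16777216 → NEW=0, ERR=708307745/16777216
(2,3): OLD=13258342489/134217728 → NEW=0, ERR=13258342489/134217728
(2,4): OLD=170166960267/4294967296 → NEW=0, ERR=170166960267/4294967296
(2,5): OLD=8069279166077/68719476736 → NEW=0, ERR=8069279166077/68719476736
(3,0): OLD=1690971905/16777216 → NEW=0, ERR=1690971905/16777216
(3,1): OLD=24544290285/134217728 → NEW=255, ERR=-9681230355/134217728
(3,2): OLD=76038928023/1073741824 → NEW=0, ERR=76038928023/1073741824
(3,3): OLD=6660239364805/68719476736 → NEW=0, ERR=6660239364805/68719476736
(3,4): OLD=123680896185893/549755813888 → NEW=255, ERR=-16506836355547/549755813888
(3,5): OLD=2120164682843147/8796093022208 → NEW=255, ERR=-122839037819893/8796093022208
Row 0: #..#..
Row 1: .#.#.#
Row 2: .#....
Row 3: .#..##

Answer: #..#..
.#.#.#
.#....
.#..##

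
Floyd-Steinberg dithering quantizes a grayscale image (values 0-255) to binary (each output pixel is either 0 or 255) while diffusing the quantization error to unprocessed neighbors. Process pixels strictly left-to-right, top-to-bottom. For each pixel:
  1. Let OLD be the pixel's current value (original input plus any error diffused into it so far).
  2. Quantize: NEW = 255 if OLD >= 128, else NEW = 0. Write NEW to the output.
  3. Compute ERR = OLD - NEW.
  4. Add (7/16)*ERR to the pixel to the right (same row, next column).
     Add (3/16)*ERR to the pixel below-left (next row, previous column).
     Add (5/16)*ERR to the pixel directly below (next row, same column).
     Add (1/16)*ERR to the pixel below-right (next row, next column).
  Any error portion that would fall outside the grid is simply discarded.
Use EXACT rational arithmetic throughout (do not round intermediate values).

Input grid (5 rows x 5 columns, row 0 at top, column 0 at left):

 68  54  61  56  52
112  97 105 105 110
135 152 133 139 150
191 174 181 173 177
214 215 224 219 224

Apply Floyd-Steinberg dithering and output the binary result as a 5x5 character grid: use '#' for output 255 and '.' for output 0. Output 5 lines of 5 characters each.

Answer: .....
#.##.
.#.#.
###.#
#####

Derivation:
(0,0): OLD=68 → NEW=0, ERR=68
(0,1): OLD=335/4 → NEW=0, ERR=335/4
(0,2): OLD=6249/64 → NEW=0, ERR=6249/64
(0,3): OLD=101087/1024 → NEW=0, ERR=101087/1024
(0,4): OLD=1559577/16384 → NEW=0, ERR=1559577/16384
(1,0): OLD=9533/64 → NEW=255, ERR=-6787/64
(1,1): OLD=50859/512 → NEW=0, ERR=50859/512
(1,2): OLD=3321287/16384 → NEW=255, ERR=-856633/16384
(1,3): OLD=8973531/65536 → NEW=255, ERR=-7738149/65536
(1,4): OLD=98837425/1048576 → NEW=0, ERR=98837425/1048576
(2,0): OLD=987017/8192 → NEW=0, ERR=987017/8192
(2,1): OLD=57494195/262144 → NEW=255, ERR=-9352525/262144
(2,2): OLD=357026137/4194304 → NEW=0, ERR=357026137/4194304
(2,3): OLD=10317858427/67108864 → NEW=255, ERR=-6794901893/67108864
(2,4): OLD=137201071773/1073741824 → NEW=0, ERR=137201071773/1073741824
(3,0): OLD=930977209/4194304 → NEW=255, ERR=-138570311/4194304
(3,1): OLD=5767589637/33554432 → NEW=255, ERR=-2788790523/33554432
(3,2): OLD=161087341703/1073741824 → NEW=255, ERR=-112716823417/1073741824
(3,3): OLD=267813669983/2147483648 → NEW=0, ERR=267813669983/2147483648
(3,4): OLD=9110943238171/34359738368 → NEW=255, ERR=349209954331/34359738368
(4,0): OLD=100981191159/536870912 → NEW=255, ERR=-35920891401/536870912
(4,1): OLD=2370948441399/17179869184 → NEW=255, ERR=-2009918200521/17179869184
(4,2): OLD=43485545210265/274877906944 → NEW=255, ERR=-26608321060455/274877906944
(4,3): OLD=927840219406903/4398046511104 → NEW=255, ERR=-193661640924617/4398046511104
(4,4): OLD=15178943976221441/70368744177664 → NEW=255, ERR=-2765085789082879/70368744177664
Row 0: .....
Row 1: #.##.
Row 2: .#.#.
Row 3: ###.#
Row 4: #####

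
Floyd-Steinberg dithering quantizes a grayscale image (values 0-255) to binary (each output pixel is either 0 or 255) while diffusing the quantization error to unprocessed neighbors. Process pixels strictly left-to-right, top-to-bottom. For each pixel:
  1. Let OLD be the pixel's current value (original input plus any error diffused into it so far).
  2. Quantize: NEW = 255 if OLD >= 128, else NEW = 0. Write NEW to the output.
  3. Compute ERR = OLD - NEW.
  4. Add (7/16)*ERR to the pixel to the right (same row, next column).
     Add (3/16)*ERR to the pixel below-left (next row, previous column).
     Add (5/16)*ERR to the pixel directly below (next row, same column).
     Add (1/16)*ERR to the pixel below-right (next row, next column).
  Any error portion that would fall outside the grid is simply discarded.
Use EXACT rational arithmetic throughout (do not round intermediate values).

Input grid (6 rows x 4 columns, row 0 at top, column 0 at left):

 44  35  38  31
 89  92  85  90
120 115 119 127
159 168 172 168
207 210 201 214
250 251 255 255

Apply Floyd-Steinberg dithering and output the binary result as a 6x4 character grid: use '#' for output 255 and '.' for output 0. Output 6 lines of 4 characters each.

(0,0): OLD=44 → NEW=0, ERR=44
(0,1): OLD=217/4 → NEW=0, ERR=217/4
(0,2): OLD=3951/64 → NEW=0, ERR=3951/64
(0,3): OLD=59401/1024 → NEW=0, ERR=59401/1024
(1,0): OLD=7227/64 → NEW=0, ERR=7227/64
(1,1): OLD=88413/512 → NEW=255, ERR=-42147/512
(1,2): OLD=1352417/16384 → NEW=0, ERR=1352417/16384
(1,3): OLD=38823415/262144 → NEW=255, ERR=-28023305/262144
(2,0): OLD=1145679/8192 → NEW=255, ERR=-943281/8192
(2,1): OLD=16104469/262144 → NEW=0, ERR=16104469/262144
(2,2): OLD=76799705/524288 → NEW=255, ERR=-56893735/524288
(2,3): OLD=430141365/8388608 → NEW=0, ERR=430141365/8388608
(3,0): OLD=564282783/4194304 → NEW=255, ERR=-505264737/4194304
(3,1): OLD=7177384001/67108864 → NEW=0, ERR=7177384001/67108864
(3,2): OLD=212959428159/1073741824 → NEW=255, ERR=-60844736961/1073741824
(3,3): OLD=2619076968505/17179869184 → NEW=255, ERR=-1761789673415/17179869184
(4,0): OLD=203375530611/1073741824 → NEW=255, ERR=-70428634509/1073741824
(4,1): OLD=1688540411801/8589934592 → NEW=255, ERR=-501892909159/8589934592
(4,2): OLD=39908420894649/274877906944 → NEW=255, ERR=-30185445376071/274877906944
(4,3): OLD=573364409208543/4398046511104 → NEW=255, ERR=-548137451122977/4398046511104
(5,0): OLD=30036914260163/137438953472 → NEW=255, ERR=-5010018875197/137438953472
(5,1): OLD=844880478006389/4398046511104 → NEW=255, ERR=-276621382325131/4398046511104
(5,2): OLD=365358216752637/2199023255552 → NEW=255, ERR=-195392713413123/2199023255552
(5,3): OLD=11984877395888577/70368744177664 → NEW=255, ERR=-5959152369415743/70368744177664
Row 0: ....
Row 1: .#.#
Row 2: #.#.
Row 3: #.##
Row 4: ####
Row 5: ####

Answer: ....
.#.#
#.#.
#.##
####
####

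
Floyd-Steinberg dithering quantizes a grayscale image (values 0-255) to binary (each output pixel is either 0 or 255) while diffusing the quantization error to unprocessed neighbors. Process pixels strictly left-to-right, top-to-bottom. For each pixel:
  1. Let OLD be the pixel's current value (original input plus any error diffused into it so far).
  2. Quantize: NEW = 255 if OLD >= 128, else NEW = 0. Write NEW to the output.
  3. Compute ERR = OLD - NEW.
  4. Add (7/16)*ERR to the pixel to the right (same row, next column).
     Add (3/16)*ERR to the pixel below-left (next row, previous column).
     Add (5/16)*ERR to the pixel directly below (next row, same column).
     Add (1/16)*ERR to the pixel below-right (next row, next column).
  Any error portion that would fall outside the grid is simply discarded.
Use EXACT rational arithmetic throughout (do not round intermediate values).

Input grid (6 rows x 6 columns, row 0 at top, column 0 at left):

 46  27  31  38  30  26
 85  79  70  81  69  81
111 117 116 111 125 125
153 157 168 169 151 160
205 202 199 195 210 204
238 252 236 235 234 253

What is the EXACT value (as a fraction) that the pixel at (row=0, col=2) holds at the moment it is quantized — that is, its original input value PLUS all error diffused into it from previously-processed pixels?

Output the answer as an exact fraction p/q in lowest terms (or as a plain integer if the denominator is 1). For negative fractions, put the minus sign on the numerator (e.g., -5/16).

Answer: 6607/128

Derivation:
(0,0): OLD=46 → NEW=0, ERR=46
(0,1): OLD=377/8 → NEW=0, ERR=377/8
(0,2): OLD=6607/128 → NEW=0, ERR=6607/128
Target (0,2): original=31, with diffused error = 6607/128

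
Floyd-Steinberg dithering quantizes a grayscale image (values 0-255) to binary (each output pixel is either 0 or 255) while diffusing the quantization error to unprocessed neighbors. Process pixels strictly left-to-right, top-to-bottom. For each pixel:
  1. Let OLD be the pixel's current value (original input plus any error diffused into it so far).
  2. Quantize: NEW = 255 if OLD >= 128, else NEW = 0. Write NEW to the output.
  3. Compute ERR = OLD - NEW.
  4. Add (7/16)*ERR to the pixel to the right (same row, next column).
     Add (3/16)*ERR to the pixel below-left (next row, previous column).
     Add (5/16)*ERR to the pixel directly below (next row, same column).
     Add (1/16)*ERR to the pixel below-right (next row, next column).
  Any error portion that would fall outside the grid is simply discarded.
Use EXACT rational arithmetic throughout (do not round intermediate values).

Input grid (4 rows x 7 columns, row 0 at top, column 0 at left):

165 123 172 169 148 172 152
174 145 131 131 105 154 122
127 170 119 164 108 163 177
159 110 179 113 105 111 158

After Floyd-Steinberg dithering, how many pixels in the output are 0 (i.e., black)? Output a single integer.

Answer: 12

Derivation:
(0,0): OLD=165 → NEW=255, ERR=-90
(0,1): OLD=669/8 → NEW=0, ERR=669/8
(0,2): OLD=26699/128 → NEW=255, ERR=-5941/128
(0,3): OLD=304525/2048 → NEW=255, ERR=-217715/2048
(0,4): OLD=3325659/32768 → NEW=0, ERR=3325659/32768
(0,5): OLD=113457149/524288 → NEW=255, ERR=-20236291/524288
(0,6): OLD=1133414379/8388608 → NEW=255, ERR=-1005680661/8388608
(1,0): OLD=20679/128 → NEW=255, ERR=-11961/128
(1,1): OLD=118705/1024 → NEW=0, ERR=118705/1024
(1,2): OLD=4997317/32768 → NEW=255, ERR=-3358523/32768
(1,3): OLD=9052737/131072 → NEW=0, ERR=9052737/131072
(1,4): OLD=1283889283/8388608 → NEW=255, ERR=-855205757/8388608
(1,5): OLD=5449256627/67108864 → NEW=0, ERR=5449256627/67108864
(1,6): OLD=126323827229/1073741824 → NEW=0, ERR=126323827229/1073741824
(2,0): OLD=1958443/16384 → NEW=0, ERR=1958443/16384
(2,1): OLD=122402377/524288 → NEW=255, ERR=-11291063/524288
(2,2): OLD=819934875/8388608 → NEW=0, ERR=819934875/8388608
(2,3): OLD=13611364099/67108864 → NEW=255, ERR=-3501396221/67108864
(2,4): OLD=39114442195/536870912 → NEW=0, ERR=39114442195/536870912
(2,5): OLD=4053366542673/17179869184 → NEW=255, ERR=-327500099247/17179869184
(2,6): OLD=57861804709191/274877906944 → NEW=255, ERR=-12232061561529/274877906944
(3,0): OLD=1613266363/8388608 → NEW=255, ERR=-525828677/8388608
(3,1): OLD=6821195871/67108864 → NEW=0, ERR=6821195871/67108864
(3,2): OLD=130398053933/536870912 → NEW=255, ERR=-6504028627/536870912
(3,3): OLD=238724429563/2147483648 → NEW=0, ERR=238724429563/2147483648
(3,4): OLD=46610201305531/274877906944 → NEW=255, ERR=-23483664965189/274877906944
(3,5): OLD=140463954877857/2199023255552 → NEW=0, ERR=140463954877857/2199023255552
(3,6): OLD=6011175999015679/35184372088832 → NEW=255, ERR=-2960838883636481/35184372088832
Output grid:
  Row 0: #.##.##  (2 black, running=2)
  Row 1: #.#.#..  (4 black, running=6)
  Row 2: .#.#.##  (3 black, running=9)
  Row 3: #.#.#.#  (3 black, running=12)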